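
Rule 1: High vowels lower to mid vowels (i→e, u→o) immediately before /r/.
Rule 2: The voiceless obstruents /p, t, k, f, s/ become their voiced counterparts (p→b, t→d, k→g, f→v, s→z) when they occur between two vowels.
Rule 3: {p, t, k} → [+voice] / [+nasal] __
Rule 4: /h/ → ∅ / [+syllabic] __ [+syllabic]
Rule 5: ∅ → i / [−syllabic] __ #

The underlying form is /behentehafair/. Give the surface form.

Rule 1 (pre-rhotic lowering): /i/ is a high vowel immediately before /r/, so it lowers to [e]. /behentehafair/ → behentehafaer.
Rule 2 (intervocalic voicing): /f/ is a voiceless obstruent between vowels /a/ and /a/, so it voices to [v]. /behentehafaer/ → behentehavaer.
Rule 3 (post-nasal voicing): /t/ is a voiceless stop immediately after the nasal /n/, so it voices to [d]. /behentehavaer/ → behendehavaer.
Rule 4 (intervocalic h-deletion): /h/ occurs between vowels /e/ and /e/, so it deletes. /h/ occurs between vowels /e/ and /a/, so it deletes. /behendehavaer/ → beendeavaer.
Rule 5 (final i-epenthesis): the form ends in the consonant /r/, so [i] is inserted word-finally. /beendeavaer/ → beendeavaeri.

beendeavaeri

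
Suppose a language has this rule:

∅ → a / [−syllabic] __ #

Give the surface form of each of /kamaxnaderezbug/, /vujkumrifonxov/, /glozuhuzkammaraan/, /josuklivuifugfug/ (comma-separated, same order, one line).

kamaxnaderezbuga, vujkumrifonxova, glozuhuzkammaraana, josuklivuifugfuga

/kamaxnaderezbug/: the form ends in the consonant /g/, so [a] is inserted word-finally. → [kamaxnaderezbuga].
/vujkumrifonxov/: the form ends in the consonant /v/, so [a] is inserted word-finally. → [vujkumrifonxova].
/glozuhuzkammaraan/: the form ends in the consonant /n/, so [a] is inserted word-finally. → [glozuhuzkammaraana].
/josuklivuifugfug/: the form ends in the consonant /g/, so [a] is inserted word-finally. → [josuklivuifugfuga].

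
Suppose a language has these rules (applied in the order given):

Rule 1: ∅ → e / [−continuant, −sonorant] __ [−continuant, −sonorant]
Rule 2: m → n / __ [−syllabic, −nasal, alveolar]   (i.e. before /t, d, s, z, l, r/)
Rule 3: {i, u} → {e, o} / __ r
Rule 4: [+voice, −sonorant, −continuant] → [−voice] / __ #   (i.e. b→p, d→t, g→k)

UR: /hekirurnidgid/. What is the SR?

Rule 1 (stop-cluster e-epenthesis): /d/ and /g/ form a stop–stop cluster, so [e] is inserted between them. /hekirurnidgid/ → hekirurnidegid.
Rule 2 (nasal place assimilation): no segment meets the environment; /hekirurnidegid/ is unchanged.
Rule 3 (pre-rhotic lowering): /i/ is a high vowel immediately before /r/, so it lowers to [e]. /u/ is a high vowel immediately before /r/, so it lowers to [o]. /hekirurnidegid/ → hekerornidegid.
Rule 4 (final devoicing): /d/ is a voiced stop in word-final position, so it devoices to [t]. /hekerornidegid/ → hekerornidegit.

hekerornidegit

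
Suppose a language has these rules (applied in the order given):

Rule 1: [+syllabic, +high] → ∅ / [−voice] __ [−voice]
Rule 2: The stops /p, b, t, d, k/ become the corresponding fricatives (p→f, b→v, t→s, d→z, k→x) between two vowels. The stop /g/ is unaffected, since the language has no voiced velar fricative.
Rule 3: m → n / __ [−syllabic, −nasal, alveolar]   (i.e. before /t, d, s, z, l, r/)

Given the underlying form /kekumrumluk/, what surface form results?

kexunrunluk

Rule 1 (high vowel syncope): no segment meets the environment; /kekumrumluk/ is unchanged.
Rule 2 (intervocalic spirantization): /k/ is a stop between vowels /e/ and /u/, so it spirantizes to the fricative [x]. /kekumrumluk/ → kexumrumluk.
Rule 3 (nasal place assimilation): /m/ precedes the alveolar consonant /r/, so it assimilates in place to [n]. /m/ precedes the alveolar consonant /l/, so it assimilates in place to [n]. /kexumrumluk/ → kexunrunluk.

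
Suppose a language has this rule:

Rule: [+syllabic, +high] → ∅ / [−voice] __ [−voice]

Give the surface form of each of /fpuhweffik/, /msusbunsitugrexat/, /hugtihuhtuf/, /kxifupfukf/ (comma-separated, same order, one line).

/fpuhweffik/: /u/ is a high vowel flanked by voiceless consonants /p/ and /h/, so it deletes. /i/ is a high vowel flanked by voiceless consonants /f/ and /k/, so it deletes. → [fphweffk].
/msusbunsitugrexat/: /u/ is a high vowel flanked by voiceless consonants /s/ and /s/, so it deletes. /i/ is a high vowel flanked by voiceless consonants /s/ and /t/, so it deletes. → [mssbunstugrexat].
/hugtihuhtuf/: /i/ is a high vowel flanked by voiceless consonants /t/ and /h/, so it deletes. /u/ is a high vowel flanked by voiceless consonants /h/ and /h/, so it deletes. /u/ is a high vowel flanked by voiceless consonants /t/ and /f/, so it deletes. → [hugthhtf].
/kxifupfukf/: /i/ is a high vowel flanked by voiceless consonants /x/ and /f/, so it deletes. /u/ is a high vowel flanked by voiceless consonants /f/ and /p/, so it deletes. /u/ is a high vowel flanked by voiceless consonants /f/ and /k/, so it deletes. → [kxfpfkf].

fphweffk, mssbunstugrexat, hugthhtf, kxfpfkf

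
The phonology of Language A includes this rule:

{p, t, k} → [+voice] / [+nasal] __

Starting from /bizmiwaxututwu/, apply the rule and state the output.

No segment of /bizmiwaxututwu/ meets the structural description of the rule, so the form surfaces unchanged.

bizmiwaxututwu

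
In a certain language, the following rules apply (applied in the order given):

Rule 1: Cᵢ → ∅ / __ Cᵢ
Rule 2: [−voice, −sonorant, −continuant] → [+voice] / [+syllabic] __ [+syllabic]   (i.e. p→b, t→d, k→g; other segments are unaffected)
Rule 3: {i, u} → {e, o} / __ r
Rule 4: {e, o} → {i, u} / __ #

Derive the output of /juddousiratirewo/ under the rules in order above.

judouseraderewu

Rule 1 (degemination): /dd/ is a geminate; the first /d/ deletes. /juddousiratirewo/ → judousiratirewo.
Rule 2 (intervocalic voicing): /t/ is a voiceless stop between vowels /a/ and /i/, so it voices to [d]. /judousiratirewo/ → judousiradirewo.
Rule 3 (pre-rhotic lowering): /i/ is a high vowel immediately before /r/, so it lowers to [e]. /i/ is a high vowel immediately before /r/, so it lowers to [e]. /judousiradirewo/ → judouseraderewo.
Rule 4 (final vowel raising): /o/ is a mid vowel in word-final position, so it raises to [u]. /judouseraderewo/ → judouseraderewu.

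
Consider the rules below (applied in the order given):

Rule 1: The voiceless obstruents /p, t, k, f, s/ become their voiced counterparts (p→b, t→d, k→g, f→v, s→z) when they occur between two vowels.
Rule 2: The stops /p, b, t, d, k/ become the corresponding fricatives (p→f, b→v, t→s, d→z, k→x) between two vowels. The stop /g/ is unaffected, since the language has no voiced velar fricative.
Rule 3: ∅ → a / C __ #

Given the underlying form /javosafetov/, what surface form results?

javozavezova

Rule 1 (intervocalic voicing): /s/ is a voiceless obstruent between vowels /o/ and /a/, so it voices to [z]. /f/ is a voiceless obstruent between vowels /a/ and /e/, so it voices to [v]. /t/ is a voiceless obstruent between vowels /e/ and /o/, so it voices to [d]. /javosafetov/ → javozavedov.
Rule 2 (intervocalic spirantization): /d/ is a stop between vowels /e/ and /o/, so it spirantizes to the fricative [z]. /javozavedov/ → javozavezov.
Rule 3 (final a-epenthesis): the form ends in the consonant /v/, so [a] is inserted word-finally. /javozavezov/ → javozavezova.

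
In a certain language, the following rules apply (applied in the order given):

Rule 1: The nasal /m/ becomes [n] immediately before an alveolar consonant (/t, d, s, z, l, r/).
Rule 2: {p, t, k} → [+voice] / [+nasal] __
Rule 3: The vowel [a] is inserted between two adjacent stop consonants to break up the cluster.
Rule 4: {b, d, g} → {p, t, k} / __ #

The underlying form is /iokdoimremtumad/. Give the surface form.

iokadoinrendumat

Rule 1 (nasal place assimilation): /m/ precedes the alveolar consonant /r/, so it assimilates in place to [n]. /m/ precedes the alveolar consonant /t/, so it assimilates in place to [n]. /iokdoimremtumad/ → iokdoinrentumad.
Rule 2 (post-nasal voicing): /t/ is a voiceless stop immediately after the nasal /n/, so it voices to [d]. /iokdoinrentumad/ → iokdoinrendumad.
Rule 3 (stop-cluster a-epenthesis): /k/ and /d/ form a stop–stop cluster, so [a] is inserted between them. /iokdoinrendumad/ → iokadoinrendumad.
Rule 4 (final devoicing): /d/ is a voiced stop in word-final position, so it devoices to [t]. /iokadoinrendumad/ → iokadoinrendumat.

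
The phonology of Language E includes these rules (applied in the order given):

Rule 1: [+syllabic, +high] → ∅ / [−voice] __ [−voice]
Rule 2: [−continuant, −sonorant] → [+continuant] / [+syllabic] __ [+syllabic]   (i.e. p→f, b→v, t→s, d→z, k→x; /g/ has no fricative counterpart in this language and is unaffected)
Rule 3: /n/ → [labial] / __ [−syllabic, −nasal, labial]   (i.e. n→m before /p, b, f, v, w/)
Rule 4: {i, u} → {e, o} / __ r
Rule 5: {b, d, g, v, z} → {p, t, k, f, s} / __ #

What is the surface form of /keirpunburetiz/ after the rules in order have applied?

keerpumboresis

Rule 1 (high vowel syncope): no segment meets the environment; /keirpunburetiz/ is unchanged.
Rule 2 (intervocalic spirantization): /t/ is a stop between vowels /e/ and /i/, so it spirantizes to the fricative [s]. /keirpunburetiz/ → keirpunburesiz.
Rule 3 (nasal place assimilation): /n/ precedes the labial consonant /b/, so it assimilates in place to [m]. /keirpunburesiz/ → keirpumburesiz.
Rule 4 (pre-rhotic lowering): /i/ is a high vowel immediately before /r/, so it lowers to [e]. /u/ is a high vowel immediately before /r/, so it lowers to [o]. /keirpumburesiz/ → keerpumboresiz.
Rule 5 (final devoicing): /z/ is a voiced obstruent in word-final position, so it devoices to [s]. /keerpumboresiz/ → keerpumboresis.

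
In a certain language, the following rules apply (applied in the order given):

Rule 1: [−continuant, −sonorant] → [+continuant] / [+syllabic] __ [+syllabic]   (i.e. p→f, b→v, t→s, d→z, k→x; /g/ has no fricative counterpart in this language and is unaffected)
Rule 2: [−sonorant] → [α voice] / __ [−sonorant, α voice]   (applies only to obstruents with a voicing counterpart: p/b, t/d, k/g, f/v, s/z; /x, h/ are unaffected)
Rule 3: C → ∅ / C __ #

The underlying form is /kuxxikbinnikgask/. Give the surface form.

kuxxigbinniggas

Rule 1 (intervocalic spirantization): no segment meets the environment; /kuxxikbinnikgask/ is unchanged.
Rule 2 (regressive voicing assimilation): /k/ precedes the voiced obstruent /b/, so it voices to [g] by assimilation. /k/ precedes the voiced obstruent /g/, so it voices to [g] by assimilation. /kuxxikbinnikgask/ → kuxxigbinniggask.
Rule 3 (final cluster simplification): /k/ is the second consonant of a word-final cluster /sk/, so it deletes. /kuxxigbinniggask/ → kuxxigbinniggas.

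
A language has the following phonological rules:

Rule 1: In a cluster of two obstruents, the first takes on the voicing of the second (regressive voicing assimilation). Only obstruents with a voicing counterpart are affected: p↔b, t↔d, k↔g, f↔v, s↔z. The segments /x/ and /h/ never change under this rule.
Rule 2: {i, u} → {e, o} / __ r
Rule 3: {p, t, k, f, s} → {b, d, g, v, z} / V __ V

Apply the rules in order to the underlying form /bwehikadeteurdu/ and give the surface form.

bwehigadedeordu

Rule 1 (regressive voicing assimilation): no segment meets the environment; /bwehikadeteurdu/ is unchanged.
Rule 2 (pre-rhotic lowering): /u/ is a high vowel immediately before /r/, so it lowers to [o]. /bwehikadeteurdu/ → bwehikadeteordu.
Rule 3 (intervocalic voicing): /k/ is a voiceless obstruent between vowels /i/ and /a/, so it voices to [g]. /t/ is a voiceless obstruent between vowels /e/ and /e/, so it voices to [d]. /bwehikadeteordu/ → bwehigadedeordu.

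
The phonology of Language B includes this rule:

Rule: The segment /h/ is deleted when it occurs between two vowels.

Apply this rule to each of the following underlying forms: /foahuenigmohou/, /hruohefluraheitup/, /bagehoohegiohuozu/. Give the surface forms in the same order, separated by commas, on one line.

foauenigmoou, hruoefluraeitup, bageooegiouozu

/foahuenigmohou/: /h/ occurs between vowels /a/ and /u/, so it deletes. /h/ occurs between vowels /o/ and /o/, so it deletes. → [foauenigmoou].
/hruohefluraheitup/: /h/ occurs between vowels /o/ and /e/, so it deletes. /h/ occurs between vowels /a/ and /e/, so it deletes. → [hruoefluraeitup].
/bagehoohegiohuozu/: /h/ occurs between vowels /e/ and /o/, so it deletes. /h/ occurs between vowels /o/ and /e/, so it deletes. /h/ occurs between vowels /o/ and /u/, so it deletes. → [bageooegiouozu].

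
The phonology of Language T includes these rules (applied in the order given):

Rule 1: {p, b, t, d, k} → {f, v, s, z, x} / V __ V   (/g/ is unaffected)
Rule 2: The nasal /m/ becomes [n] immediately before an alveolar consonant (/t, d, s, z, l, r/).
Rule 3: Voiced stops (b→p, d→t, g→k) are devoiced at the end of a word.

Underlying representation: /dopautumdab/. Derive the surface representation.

dofausundap

Rule 1 (intervocalic spirantization): /p/ is a stop between vowels /o/ and /a/, so it spirantizes to the fricative [f]. /t/ is a stop between vowels /u/ and /u/, so it spirantizes to the fricative [s]. /dopautumdab/ → dofausumdab.
Rule 2 (nasal place assimilation): /m/ precedes the alveolar consonant /d/, so it assimilates in place to [n]. /dofausumdab/ → dofausundab.
Rule 3 (final devoicing): /b/ is a voiced stop in word-final position, so it devoices to [p]. /dofausundab/ → dofausundap.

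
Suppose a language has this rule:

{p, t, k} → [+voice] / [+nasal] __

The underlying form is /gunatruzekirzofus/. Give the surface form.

gunatruzekirzofus

No segment of /gunatruzekirzofus/ meets the structural description of the rule, so the form surfaces unchanged.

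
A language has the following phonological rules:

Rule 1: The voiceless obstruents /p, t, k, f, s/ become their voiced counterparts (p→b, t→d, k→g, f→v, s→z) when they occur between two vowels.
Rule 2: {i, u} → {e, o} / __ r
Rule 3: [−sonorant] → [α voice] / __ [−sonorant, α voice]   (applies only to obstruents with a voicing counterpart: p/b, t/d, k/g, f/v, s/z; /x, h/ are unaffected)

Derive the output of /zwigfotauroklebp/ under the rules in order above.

zwikfodaoroklepp

Rule 1 (intervocalic voicing): /t/ is a voiceless obstruent between vowels /o/ and /a/, so it voices to [d]. /zwigfotauroklebp/ → zwigfodauroklebp.
Rule 2 (pre-rhotic lowering): /u/ is a high vowel immediately before /r/, so it lowers to [o]. /zwigfodauroklebp/ → zwigfodaoroklebp.
Rule 3 (regressive voicing assimilation): /g/ precedes the voiceless obstruent /f/, so it devoices to [k] by assimilation. /b/ precedes the voiceless obstruent /p/, so it devoices to [p] by assimilation. /zwigfodaoroklebp/ → zwikfodaoroklepp.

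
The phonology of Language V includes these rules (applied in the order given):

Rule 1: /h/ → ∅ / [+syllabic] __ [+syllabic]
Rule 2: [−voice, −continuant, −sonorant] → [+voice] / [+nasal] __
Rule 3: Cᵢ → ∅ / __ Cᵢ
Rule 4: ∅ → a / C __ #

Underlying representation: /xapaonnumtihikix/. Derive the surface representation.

xapaonumdiikixa

Rule 1 (intervocalic h-deletion): /h/ occurs between vowels /i/ and /i/, so it deletes. /xapaonnumtihikix/ → xapaonnumtiikix.
Rule 2 (post-nasal voicing): /t/ is a voiceless stop immediately after the nasal /m/, so it voices to [d]. /xapaonnumtiikix/ → xapaonnumdiikix.
Rule 3 (degemination): /nn/ is a geminate; the first /n/ deletes. /xapaonnumdiikix/ → xapaonumdiikix.
Rule 4 (final a-epenthesis): the form ends in the consonant /x/, so [a] is inserted word-finally. /xapaonumdiikix/ → xapaonumdiikixa.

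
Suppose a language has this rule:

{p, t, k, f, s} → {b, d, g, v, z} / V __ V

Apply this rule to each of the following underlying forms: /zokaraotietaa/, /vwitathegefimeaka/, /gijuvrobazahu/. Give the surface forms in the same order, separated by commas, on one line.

zogaraodiedaa, vwidathegevimeaga, gijuvrobazahu

/zokaraotietaa/: /k/ is a voiceless obstruent between vowels /o/ and /a/, so it voices to [g]. /t/ is a voiceless obstruent between vowels /o/ and /i/, so it voices to [d]. /t/ is a voiceless obstruent between vowels /e/ and /a/, so it voices to [d]. → [zogaraodiedaa].
/vwitathegefimeaka/: /t/ is a voiceless obstruent between vowels /i/ and /a/, so it voices to [d]. /f/ is a voiceless obstruent between vowels /e/ and /i/, so it voices to [v]. /k/ is a voiceless obstruent between vowels /a/ and /a/, so it voices to [g]. → [vwidathegevimeaga].
/gijuvrobazahu/: the rule's environment is not met; surfaces unchanged as [gijuvrobazahu].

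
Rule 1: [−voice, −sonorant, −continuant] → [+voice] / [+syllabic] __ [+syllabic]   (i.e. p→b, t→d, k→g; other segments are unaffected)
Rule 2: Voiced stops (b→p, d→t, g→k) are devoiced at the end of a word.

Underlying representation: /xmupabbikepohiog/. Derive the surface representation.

xmubabbigebohiok

Rule 1 (intervocalic voicing): /p/ is a voiceless stop between vowels /u/ and /a/, so it voices to [b]. /k/ is a voiceless stop between vowels /i/ and /e/, so it voices to [g]. /p/ is a voiceless stop between vowels /e/ and /o/, so it voices to [b]. /xmupabbikepohiog/ → xmubabbigebohiog.
Rule 2 (final devoicing): /g/ is a voiced stop in word-final position, so it devoices to [k]. /xmubabbigebohiog/ → xmubabbigebohiok.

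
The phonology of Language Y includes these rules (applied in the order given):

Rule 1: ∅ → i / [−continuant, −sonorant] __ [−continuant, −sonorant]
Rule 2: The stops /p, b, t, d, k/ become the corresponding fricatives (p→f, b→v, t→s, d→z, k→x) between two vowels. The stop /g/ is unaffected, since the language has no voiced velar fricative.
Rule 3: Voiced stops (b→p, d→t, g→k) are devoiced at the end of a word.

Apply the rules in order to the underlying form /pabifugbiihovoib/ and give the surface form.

pavifugiviihovoip

Rule 1 (stop-cluster i-epenthesis): /g/ and /b/ form a stop–stop cluster, so [i] is inserted between them. /pabifugbiihovoib/ → pabifugibiihovoib.
Rule 2 (intervocalic spirantization): /b/ is a stop between vowels /a/ and /i/, so it spirantizes to the fricative [v]. /b/ is a stop between vowels /i/ and /i/, so it spirantizes to the fricative [v]. /pabifugibiihovoib/ → pavifugiviihovoib.
Rule 3 (final devoicing): /b/ is a voiced stop in word-final position, so it devoices to [p]. /pavifugiviihovoib/ → pavifugiviihovoip.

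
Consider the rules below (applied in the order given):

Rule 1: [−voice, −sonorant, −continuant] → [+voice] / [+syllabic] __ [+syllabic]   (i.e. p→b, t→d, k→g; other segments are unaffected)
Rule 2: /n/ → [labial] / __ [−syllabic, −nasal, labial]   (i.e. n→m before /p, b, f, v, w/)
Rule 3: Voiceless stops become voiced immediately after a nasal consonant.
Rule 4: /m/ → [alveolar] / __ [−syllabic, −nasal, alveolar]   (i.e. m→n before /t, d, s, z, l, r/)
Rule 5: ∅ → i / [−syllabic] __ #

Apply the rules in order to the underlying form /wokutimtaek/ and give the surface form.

Rule 1 (intervocalic voicing): /k/ is a voiceless stop between vowels /o/ and /u/, so it voices to [g]. /t/ is a voiceless stop between vowels /u/ and /i/, so it voices to [d]. /wokutimtaek/ → wogudimtaek.
Rule 2 (nasal place assimilation): no segment meets the environment; /wogudimtaek/ is unchanged.
Rule 3 (post-nasal voicing): /t/ is a voiceless stop immediately after the nasal /m/, so it voices to [d]. /wogudimtaek/ → wogudimdaek.
Rule 4 (nasal place assimilation): /m/ precedes the alveolar consonant /d/, so it assimilates in place to [n]. /wogudimdaek/ → wogudindaek.
Rule 5 (final i-epenthesis): the form ends in the consonant /k/, so [i] is inserted word-finally. /wogudindaek/ → wogudindaeki.

wogudindaeki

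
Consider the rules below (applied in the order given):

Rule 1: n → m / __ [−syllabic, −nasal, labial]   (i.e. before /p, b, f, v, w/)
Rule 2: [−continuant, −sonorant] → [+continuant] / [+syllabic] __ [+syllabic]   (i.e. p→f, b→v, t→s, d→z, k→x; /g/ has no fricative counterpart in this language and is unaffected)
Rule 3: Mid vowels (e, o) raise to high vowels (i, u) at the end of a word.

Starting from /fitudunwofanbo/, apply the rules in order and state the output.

Rule 1 (nasal place assimilation): /n/ precedes the labial consonant /w/, so it assimilates in place to [m]. /n/ precedes the labial consonant /b/, so it assimilates in place to [m]. /fitudunwofanbo/ → fitudumwofambo.
Rule 2 (intervocalic spirantization): /t/ is a stop between vowels /i/ and /u/, so it spirantizes to the fricative [s]. /d/ is a stop between vowels /u/ and /u/, so it spirantizes to the fricative [z]. /fitudumwofambo/ → fisuzumwofambo.
Rule 3 (final vowel raising): /o/ is a mid vowel in word-final position, so it raises to [u]. /fisuzumwofambo/ → fisuzumwofambu.

fisuzumwofambu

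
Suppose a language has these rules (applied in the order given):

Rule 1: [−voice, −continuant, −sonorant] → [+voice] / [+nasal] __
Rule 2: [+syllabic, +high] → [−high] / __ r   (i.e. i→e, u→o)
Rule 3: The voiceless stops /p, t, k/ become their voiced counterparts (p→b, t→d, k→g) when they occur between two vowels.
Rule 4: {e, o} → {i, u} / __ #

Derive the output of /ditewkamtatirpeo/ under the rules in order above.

didewkamdaderpeu

Rule 1 (post-nasal voicing): /t/ is a voiceless stop immediately after the nasal /m/, so it voices to [d]. /ditewkamtatirpeo/ → ditewkamdatirpeo.
Rule 2 (pre-rhotic lowering): /i/ is a high vowel immediately before /r/, so it lowers to [e]. /ditewkamdatirpeo/ → ditewkamdaterpeo.
Rule 3 (intervocalic voicing): /t/ is a voiceless stop between vowels /i/ and /e/, so it voices to [d]. /t/ is a voiceless stop between vowels /a/ and /e/, so it voices to [d]. /ditewkamdaterpeo/ → didewkamdaderpeo.
Rule 4 (final vowel raising): /o/ is a mid vowel in word-final position, so it raises to [u]. /didewkamdaderpeo/ → didewkamdaderpeu.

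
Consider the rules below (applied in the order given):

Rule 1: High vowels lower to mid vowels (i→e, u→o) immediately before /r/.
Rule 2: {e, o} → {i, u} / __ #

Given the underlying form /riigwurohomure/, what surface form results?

riigworohomori

Rule 1 (pre-rhotic lowering): /u/ is a high vowel immediately before /r/, so it lowers to [o]. /u/ is a high vowel immediately before /r/, so it lowers to [o]. /riigwurohomure/ → riigworohomore.
Rule 2 (final vowel raising): /e/ is a mid vowel in word-final position, so it raises to [i]. /riigworohomore/ → riigworohomori.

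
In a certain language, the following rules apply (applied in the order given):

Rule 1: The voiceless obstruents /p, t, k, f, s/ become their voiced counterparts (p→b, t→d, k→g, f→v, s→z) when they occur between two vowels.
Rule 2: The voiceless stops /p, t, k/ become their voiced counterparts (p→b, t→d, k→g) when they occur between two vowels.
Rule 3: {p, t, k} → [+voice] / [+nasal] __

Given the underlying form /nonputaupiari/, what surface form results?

Rule 1 (intervocalic voicing): /t/ is a voiceless obstruent between vowels /u/ and /a/, so it voices to [d]. /p/ is a voiceless obstruent between vowels /u/ and /i/, so it voices to [b]. /nonputaupiari/ → nonpudaubiari.
Rule 2 (intervocalic voicing): no segment meets the environment; /nonpudaubiari/ is unchanged.
Rule 3 (post-nasal voicing): /p/ is a voiceless stop immediately after the nasal /n/, so it voices to [b]. /nonpudaubiari/ → nonbudaubiari.

nonbudaubiari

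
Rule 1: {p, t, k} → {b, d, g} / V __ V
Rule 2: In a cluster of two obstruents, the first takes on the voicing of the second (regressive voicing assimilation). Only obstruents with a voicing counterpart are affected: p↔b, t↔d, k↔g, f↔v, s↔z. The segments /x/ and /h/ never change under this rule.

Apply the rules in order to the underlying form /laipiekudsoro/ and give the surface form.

Rule 1 (intervocalic voicing): /p/ is a voiceless stop between vowels /i/ and /i/, so it voices to [b]. /k/ is a voiceless stop between vowels /e/ and /u/, so it voices to [g]. /laipiekudsoro/ → laibiegudsoro.
Rule 2 (regressive voicing assimilation): /d/ precedes the voiceless obstruent /s/, so it devoices to [t] by assimilation. /laibiegudsoro/ → laibiegutsoro.

laibiegutsoro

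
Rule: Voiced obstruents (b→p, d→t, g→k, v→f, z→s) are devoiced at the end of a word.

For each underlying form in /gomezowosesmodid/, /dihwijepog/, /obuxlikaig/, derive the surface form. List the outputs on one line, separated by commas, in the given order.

gomezowosesmodit, dihwijepok, obuxlikaik

/gomezowosesmodid/: /d/ is a voiced obstruent in word-final position, so it devoices to [t]. → [gomezowosesmodit].
/dihwijepog/: /g/ is a voiced obstruent in word-final position, so it devoices to [k]. → [dihwijepok].
/obuxlikaig/: /g/ is a voiced obstruent in word-final position, so it devoices to [k]. → [obuxlikaik].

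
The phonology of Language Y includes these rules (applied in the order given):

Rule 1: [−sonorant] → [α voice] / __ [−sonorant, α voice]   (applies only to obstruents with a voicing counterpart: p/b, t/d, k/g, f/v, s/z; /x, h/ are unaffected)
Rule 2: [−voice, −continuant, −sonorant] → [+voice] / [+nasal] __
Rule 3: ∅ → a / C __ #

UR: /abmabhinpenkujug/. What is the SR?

Rule 1 (regressive voicing assimilation): /b/ precedes the voiceless obstruent /h/, so it devoices to [p] by assimilation. /abmabhinpenkujug/ → abmaphinpenkujug.
Rule 2 (post-nasal voicing): /p/ is a voiceless stop immediately after the nasal /n/, so it voices to [b]. /k/ is a voiceless stop immediately after the nasal /n/, so it voices to [g]. /abmaphinpenkujug/ → abmaphinbengujug.
Rule 3 (final a-epenthesis): the form ends in the consonant /g/, so [a] is inserted word-finally. /abmaphinbengujug/ → abmaphinbengujuga.

abmaphinbengujuga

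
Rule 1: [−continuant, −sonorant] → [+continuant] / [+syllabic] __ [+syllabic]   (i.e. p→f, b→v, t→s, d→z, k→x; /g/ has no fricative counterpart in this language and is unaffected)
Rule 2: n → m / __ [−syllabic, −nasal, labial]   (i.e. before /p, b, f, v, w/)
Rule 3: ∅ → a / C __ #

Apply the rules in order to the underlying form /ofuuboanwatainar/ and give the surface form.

ofuuvoamwasainara

Rule 1 (intervocalic spirantization): /b/ is a stop between vowels /u/ and /o/, so it spirantizes to the fricative [v]. /t/ is a stop between vowels /a/ and /a/, so it spirantizes to the fricative [s]. /ofuuboanwatainar/ → ofuuvoanwasainar.
Rule 2 (nasal place assimilation): /n/ precedes the labial consonant /w/, so it assimilates in place to [m]. /ofuuvoanwasainar/ → ofuuvoamwasainar.
Rule 3 (final a-epenthesis): the form ends in the consonant /r/, so [a] is inserted word-finally. /ofuuvoamwasainar/ → ofuuvoamwasainara.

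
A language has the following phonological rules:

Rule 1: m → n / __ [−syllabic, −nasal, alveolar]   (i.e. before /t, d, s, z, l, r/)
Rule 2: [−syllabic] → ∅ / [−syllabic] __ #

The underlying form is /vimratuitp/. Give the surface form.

vinratuit

Rule 1 (nasal place assimilation): /m/ precedes the alveolar consonant /r/, so it assimilates in place to [n]. /vimratuitp/ → vinratuitp.
Rule 2 (final cluster simplification): /p/ is the second consonant of a word-final cluster /tp/, so it deletes. /vinratuitp/ → vinratuit.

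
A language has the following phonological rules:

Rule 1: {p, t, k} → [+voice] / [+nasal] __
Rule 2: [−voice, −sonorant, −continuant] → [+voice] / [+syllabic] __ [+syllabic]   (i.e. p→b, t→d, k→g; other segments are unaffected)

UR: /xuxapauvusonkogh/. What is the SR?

xuxabauvusongogh

Rule 1 (post-nasal voicing): /k/ is a voiceless stop immediately after the nasal /n/, so it voices to [g]. /xuxapauvusonkogh/ → xuxapauvusongogh.
Rule 2 (intervocalic voicing): /p/ is a voiceless stop between vowels /a/ and /a/, so it voices to [b]. /xuxapauvusongogh/ → xuxabauvusongogh.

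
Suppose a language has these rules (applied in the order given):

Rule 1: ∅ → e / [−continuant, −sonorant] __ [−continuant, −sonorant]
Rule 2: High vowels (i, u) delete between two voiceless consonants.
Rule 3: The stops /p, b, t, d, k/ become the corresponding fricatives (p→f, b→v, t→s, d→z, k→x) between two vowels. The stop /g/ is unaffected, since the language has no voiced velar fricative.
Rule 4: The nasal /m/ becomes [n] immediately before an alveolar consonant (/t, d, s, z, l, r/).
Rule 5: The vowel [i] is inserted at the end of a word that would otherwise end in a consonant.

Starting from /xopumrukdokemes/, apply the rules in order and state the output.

Rule 1 (stop-cluster e-epenthesis): /k/ and /d/ form a stop–stop cluster, so [e] is inserted between them. /xopumrukdokemes/ → xopumrukedokemes.
Rule 2 (high vowel syncope): no segment meets the environment; /xopumrukedokemes/ is unchanged.
Rule 3 (intervocalic spirantization): /p/ is a stop between vowels /o/ and /u/, so it spirantizes to the fricative [f]. /k/ is a stop between vowels /u/ and /e/, so it spirantizes to the fricative [x]. /d/ is a stop between vowels /e/ and /o/, so it spirantizes to the fricative [z]. /k/ is a stop between vowels /o/ and /e/, so it spirantizes to the fricative [x]. /xopumrukedokemes/ → xofumruxezoxemes.
Rule 4 (nasal place assimilation): /m/ precedes the alveolar consonant /r/, so it assimilates in place to [n]. /xofumruxezoxemes/ → xofunruxezoxemes.
Rule 5 (final i-epenthesis): the form ends in the consonant /s/, so [i] is inserted word-finally. /xofunruxezoxemes/ → xofunruxezoxemesi.

xofunruxezoxemesi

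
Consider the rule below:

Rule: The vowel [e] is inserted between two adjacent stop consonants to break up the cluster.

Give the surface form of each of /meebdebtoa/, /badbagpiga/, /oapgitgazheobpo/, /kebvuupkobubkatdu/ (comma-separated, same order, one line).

meebedebetoa, badebagepiga, oapegitegazheobepo, kebvuupekobubekatedu

/meebdebtoa/: /b/ and /d/ form a stop–stop cluster, so [e] is inserted between them. /b/ and /t/ form a stop–stop cluster, so [e] is inserted between them. → [meebedebetoa].
/badbagpiga/: /d/ and /b/ form a stop–stop cluster, so [e] is inserted between them. /g/ and /p/ form a stop–stop cluster, so [e] is inserted between them. → [badebagepiga].
/oapgitgazheobpo/: /p/ and /g/ form a stop–stop cluster, so [e] is inserted between them. /t/ and /g/ form a stop–stop cluster, so [e] is inserted between them. /b/ and /p/ form a stop–stop cluster, so [e] is inserted between them. → [oapegitegazheobepo].
/kebvuupkobubkatdu/: /p/ and /k/ form a stop–stop cluster, so [e] is inserted between them. /b/ and /k/ form a stop–stop cluster, so [e] is inserted between them. /t/ and /d/ form a stop–stop cluster, so [e] is inserted between them. → [kebvuupekobubekatedu].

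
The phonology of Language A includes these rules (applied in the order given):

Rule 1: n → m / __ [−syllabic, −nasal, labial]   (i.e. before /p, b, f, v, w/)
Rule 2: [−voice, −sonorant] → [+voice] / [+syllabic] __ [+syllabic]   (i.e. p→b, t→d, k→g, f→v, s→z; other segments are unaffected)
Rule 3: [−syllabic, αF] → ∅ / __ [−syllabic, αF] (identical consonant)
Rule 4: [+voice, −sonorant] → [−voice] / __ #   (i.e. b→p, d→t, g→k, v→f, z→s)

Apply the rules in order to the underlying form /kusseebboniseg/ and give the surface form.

Rule 1 (nasal place assimilation): no segment meets the environment; /kusseebboniseg/ is unchanged.
Rule 2 (intervocalic voicing): /s/ is a voiceless obstruent between vowels /i/ and /e/, so it voices to [z]. /kusseebboniseg/ → kusseebbonizeg.
Rule 3 (degemination): /ss/ is a geminate; the first /s/ deletes. /bb/ is a geminate; the first /b/ deletes. /kusseebbonizeg/ → kuseebonizeg.
Rule 4 (final devoicing): /g/ is a voiced obstruent in word-final position, so it devoices to [k]. /kuseebonizeg/ → kuseebonizek.

kuseebonizek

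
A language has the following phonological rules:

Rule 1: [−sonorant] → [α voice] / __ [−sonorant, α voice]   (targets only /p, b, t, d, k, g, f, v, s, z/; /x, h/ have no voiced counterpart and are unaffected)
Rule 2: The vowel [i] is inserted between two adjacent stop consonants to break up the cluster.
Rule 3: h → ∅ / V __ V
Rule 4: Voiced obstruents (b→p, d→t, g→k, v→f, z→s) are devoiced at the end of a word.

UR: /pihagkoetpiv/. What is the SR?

piakikoetipif

Rule 1 (regressive voicing assimilation): /g/ precedes the voiceless obstruent /k/, so it devoices to [k] by assimilation. /pihagkoetpiv/ → pihakkoetpiv.
Rule 2 (stop-cluster i-epenthesis): /k/ and /k/ form a stop–stop cluster, so [i] is inserted between them. /t/ and /p/ form a stop–stop cluster, so [i] is inserted between them. /pihakkoetpiv/ → pihakikoetipiv.
Rule 3 (intervocalic h-deletion): /h/ occurs between vowels /i/ and /a/, so it deletes. /pihakikoetipiv/ → piakikoetipiv.
Rule 4 (final devoicing): /v/ is a voiced obstruent in word-final position, so it devoices to [f]. /piakikoetipiv/ → piakikoetipif.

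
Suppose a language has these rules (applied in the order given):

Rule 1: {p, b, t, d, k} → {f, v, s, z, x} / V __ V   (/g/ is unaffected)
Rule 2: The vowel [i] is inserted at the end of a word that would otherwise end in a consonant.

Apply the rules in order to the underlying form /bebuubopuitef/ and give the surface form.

bevuuvofuisefi

Rule 1 (intervocalic spirantization): /b/ is a stop between vowels /e/ and /u/, so it spirantizes to the fricative [v]. /b/ is a stop between vowels /u/ and /o/, so it spirantizes to the fricative [v]. /p/ is a stop between vowels /o/ and /u/, so it spirantizes to the fricative [f]. /t/ is a stop between vowels /i/ and /e/, so it spirantizes to the fricative [s]. /bebuubopuitef/ → bevuuvofuisef.
Rule 2 (final i-epenthesis): the form ends in the consonant /f/, so [i] is inserted word-finally. /bevuuvofuisef/ → bevuuvofuisefi.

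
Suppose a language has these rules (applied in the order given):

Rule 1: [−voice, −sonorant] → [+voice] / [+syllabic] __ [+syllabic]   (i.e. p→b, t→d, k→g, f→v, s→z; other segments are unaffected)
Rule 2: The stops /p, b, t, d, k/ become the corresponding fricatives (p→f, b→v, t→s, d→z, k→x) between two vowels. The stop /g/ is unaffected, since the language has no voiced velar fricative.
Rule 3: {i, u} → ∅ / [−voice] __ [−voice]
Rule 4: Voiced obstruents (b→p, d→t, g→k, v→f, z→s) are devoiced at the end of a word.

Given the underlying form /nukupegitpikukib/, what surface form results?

nuguvegitpigugip

Rule 1 (intervocalic voicing): /k/ is a voiceless obstruent between vowels /u/ and /u/, so it voices to [g]. /p/ is a voiceless obstruent between vowels /u/ and /e/, so it voices to [b]. /k/ is a voiceless obstruent between vowels /i/ and /u/, so it voices to [g]. /k/ is a voiceless obstruent between vowels /u/ and /i/, so it voices to [g]. /nukupegitpikukib/ → nugubegitpigugib.
Rule 2 (intervocalic spirantization): /b/ is a stop between vowels /u/ and /e/, so it spirantizes to the fricative [v]. /nugubegitpigugib/ → nuguvegitpigugib.
Rule 3 (high vowel syncope): no segment meets the environment; /nuguvegitpigugib/ is unchanged.
Rule 4 (final devoicing): /b/ is a voiced obstruent in word-final position, so it devoices to [p]. /nuguvegitpigugib/ → nuguvegitpigugip.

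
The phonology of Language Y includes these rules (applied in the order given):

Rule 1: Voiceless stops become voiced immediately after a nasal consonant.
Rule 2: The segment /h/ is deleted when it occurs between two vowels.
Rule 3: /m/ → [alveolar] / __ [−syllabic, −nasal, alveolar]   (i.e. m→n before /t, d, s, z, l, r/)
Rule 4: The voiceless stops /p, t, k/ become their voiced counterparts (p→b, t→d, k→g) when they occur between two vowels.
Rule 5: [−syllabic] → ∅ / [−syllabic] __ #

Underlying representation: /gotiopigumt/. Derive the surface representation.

Rule 1 (post-nasal voicing): /t/ is a voiceless stop immediately after the nasal /m/, so it voices to [d]. /gotiopigumt/ → gotiopigumd.
Rule 2 (intervocalic h-deletion): no segment meets the environment; /gotiopigumd/ is unchanged.
Rule 3 (nasal place assimilation): /m/ precedes the alveolar consonant /d/, so it assimilates in place to [n]. /gotiopigumd/ → gotiopigund.
Rule 4 (intervocalic voicing): /t/ is a voiceless stop between vowels /o/ and /i/, so it voices to [d]. /p/ is a voiceless stop between vowels /o/ and /i/, so it voices to [b]. /gotiopigund/ → godiobigund.
Rule 5 (final cluster simplification): /d/ is the second consonant of a word-final cluster /nd/, so it deletes. /godiobigund/ → godiobigun.

godiobigun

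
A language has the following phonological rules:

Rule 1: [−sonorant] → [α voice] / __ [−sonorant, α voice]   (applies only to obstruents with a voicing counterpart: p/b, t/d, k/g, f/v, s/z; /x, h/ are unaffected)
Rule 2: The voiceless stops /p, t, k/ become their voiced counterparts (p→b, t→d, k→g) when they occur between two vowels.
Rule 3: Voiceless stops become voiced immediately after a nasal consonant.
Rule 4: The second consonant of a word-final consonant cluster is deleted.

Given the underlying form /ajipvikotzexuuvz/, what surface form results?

ajibvigodzexuuv

Rule 1 (regressive voicing assimilation): /p/ precedes the voiced obstruent /v/, so it voices to [b] by assimilation. /t/ precedes the voiced obstruent /z/, so it voices to [d] by assimilation. /ajipvikotzexuuvz/ → ajibvikodzexuuvz.
Rule 2 (intervocalic voicing): /k/ is a voiceless stop between vowels /i/ and /o/, so it voices to [g]. /ajibvikodzexuuvz/ → ajibvigodzexuuvz.
Rule 3 (post-nasal voicing): no segment meets the environment; /ajibvigodzexuuvz/ is unchanged.
Rule 4 (final cluster simplification): /z/ is the second consonant of a word-final cluster /vz/, so it deletes. /ajibvigodzexuuvz/ → ajibvigodzexuuv.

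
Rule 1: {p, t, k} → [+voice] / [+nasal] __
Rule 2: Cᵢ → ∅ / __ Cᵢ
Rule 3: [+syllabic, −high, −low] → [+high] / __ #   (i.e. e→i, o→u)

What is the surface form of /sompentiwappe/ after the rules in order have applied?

Rule 1 (post-nasal voicing): /p/ is a voiceless stop immediately after the nasal /m/, so it voices to [b]. /t/ is a voiceless stop immediately after the nasal /n/, so it voices to [d]. /sompentiwappe/ → sombendiwappe.
Rule 2 (degemination): /pp/ is a geminate; the first /p/ deletes. /sombendiwappe/ → sombendiwape.
Rule 3 (final vowel raising): /e/ is a mid vowel in word-final position, so it raises to [i]. /sombendiwape/ → sombendiwapi.

sombendiwapi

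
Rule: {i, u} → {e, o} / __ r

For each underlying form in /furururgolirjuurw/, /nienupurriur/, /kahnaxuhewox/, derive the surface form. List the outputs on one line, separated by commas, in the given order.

/furururgolirjuurw/: /u/ is a high vowel immediately before /r/, so it lowers to [o]. /u/ is a high vowel immediately before /r/, so it lowers to [o]. /u/ is a high vowel immediately before /r/, so it lowers to [o]. /i/ is a high vowel immediately before /r/, so it lowers to [e]. /u/ is a high vowel immediately before /r/, so it lowers to [o]. → [forororgolerjuorw].
/nienupurriur/: /u/ is a high vowel immediately before /r/, so it lowers to [o]. /u/ is a high vowel immediately before /r/, so it lowers to [o]. → [nienuporrior].
/kahnaxuhewox/: the rule's environment is not met; surfaces unchanged as [kahnaxuhewox].

forororgolerjuorw, nienuporrior, kahnaxuhewox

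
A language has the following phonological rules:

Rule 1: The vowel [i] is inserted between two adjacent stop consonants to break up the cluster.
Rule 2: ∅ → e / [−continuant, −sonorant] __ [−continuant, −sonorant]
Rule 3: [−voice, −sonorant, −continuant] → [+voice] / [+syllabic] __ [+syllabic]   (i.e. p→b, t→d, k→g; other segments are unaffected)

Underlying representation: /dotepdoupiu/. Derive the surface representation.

dodebidoubiu

Rule 1 (stop-cluster i-epenthesis): /p/ and /d/ form a stop–stop cluster, so [i] is inserted between them. /dotepdoupiu/ → dotepidoupiu.
Rule 2 (stop-cluster e-epenthesis): no segment meets the environment; /dotepidoupiu/ is unchanged.
Rule 3 (intervocalic voicing): /t/ is a voiceless stop between vowels /o/ and /e/, so it voices to [d]. /p/ is a voiceless stop between vowels /e/ and /i/, so it voices to [b]. /p/ is a voiceless stop between vowels /u/ and /i/, so it voices to [b]. /dotepidoupiu/ → dodebidoubiu.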